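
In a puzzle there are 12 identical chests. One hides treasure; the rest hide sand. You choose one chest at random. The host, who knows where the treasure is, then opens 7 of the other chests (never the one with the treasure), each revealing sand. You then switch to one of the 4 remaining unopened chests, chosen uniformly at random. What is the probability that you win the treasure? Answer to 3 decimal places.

Your original chest holds the treasure with probability 1/12, so the other 11 collectively hold it with probability 11/12.
The host can always find 7 empty chests to open, so the reveals don't change that 11/12; it is now spread over the 4 remaining unopened chests.
P(win by switching) = (11/12) · (1/4) = 11/48 ≈ 0.229.

0.229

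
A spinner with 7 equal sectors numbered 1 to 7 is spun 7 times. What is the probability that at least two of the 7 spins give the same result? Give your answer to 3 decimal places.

0.994

P(all 7 different) = 7/7 · 6/7 · ··· · 1/7 ≈ 0.006.
P(at least two equal) = 1 − 0.006 = 0.994.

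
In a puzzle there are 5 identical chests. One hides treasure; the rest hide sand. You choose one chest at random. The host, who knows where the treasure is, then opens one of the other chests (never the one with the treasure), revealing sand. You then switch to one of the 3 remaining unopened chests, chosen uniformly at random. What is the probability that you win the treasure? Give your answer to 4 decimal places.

Your original chest holds the treasure with probability 1/5, so the other 4 collectively hold it with probability 4/5.
The host can always find an empty chest to open, so this doesn't change that 4/5; it is now spread over the 3 remaining unopened chests.
P(win by switching) = (4/5) · (1/3) = 4/15 ≈ 0.2667.

0.2667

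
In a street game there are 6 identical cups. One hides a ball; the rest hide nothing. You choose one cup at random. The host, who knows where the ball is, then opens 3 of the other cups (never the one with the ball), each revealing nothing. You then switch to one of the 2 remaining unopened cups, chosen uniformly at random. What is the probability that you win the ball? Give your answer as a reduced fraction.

5/12

Your original cup holds the ball with probability 1/6, so the other 5 collectively hold it with probability 5/6.
The host can always find 3 empty cups to open, so the reveals don't change that 5/6; it is now spread over the 2 remaining unopened cups.
P(win by switching) = (5/6) · (1/2) = 5/12.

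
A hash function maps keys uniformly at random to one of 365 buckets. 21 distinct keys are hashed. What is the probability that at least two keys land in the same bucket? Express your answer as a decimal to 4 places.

0.4437

It's easier to compute the probability that all 21 are distinct.
P(all distinct) = 365/365 · 364/365 · ··· · 345/365 ≈ 0.5563.
So the probability of at least one match is 1 − 0.5563 = 0.4437.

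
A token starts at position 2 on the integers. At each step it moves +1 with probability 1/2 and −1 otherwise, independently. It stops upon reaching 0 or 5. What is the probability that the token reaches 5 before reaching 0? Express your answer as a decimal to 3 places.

0.400

With a fair step, P(i) = ½P(i−1) + ½P(i+1) with P(0)=0, P(5)=1 has the linear solution P(i) = i/5.
P(2) = 2/5 ≈ 0.400.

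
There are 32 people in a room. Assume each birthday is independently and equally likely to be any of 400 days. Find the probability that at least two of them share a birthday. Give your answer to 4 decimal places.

0.7203

It's easier to compute the probability that all 32 are distinct.
P(all distinct) = 400/400 · 399/400 · ··· · 369/400 ≈ 0.2797.
So the probability of at least one match is 1 − 0.2797 = 0.7203.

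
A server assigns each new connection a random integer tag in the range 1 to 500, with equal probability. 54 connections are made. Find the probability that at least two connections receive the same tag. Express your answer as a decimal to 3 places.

0.949

It's easier to compute the probability that all 54 are distinct.
P(all distinct) = 500/500 · 499/500 · ··· · 447/500 ≈ 0.051.
So the probability of at least one match is 1 − 0.051 = 0.949.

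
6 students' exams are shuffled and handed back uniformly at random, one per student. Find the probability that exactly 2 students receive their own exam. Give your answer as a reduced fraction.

Choose which 2 of the 6 are fixed: C(6,2) = 15 ways.
The remaining 4 must have no fixed point: D(4) = 9.
P = 15·9/720 = 3/16.

3/16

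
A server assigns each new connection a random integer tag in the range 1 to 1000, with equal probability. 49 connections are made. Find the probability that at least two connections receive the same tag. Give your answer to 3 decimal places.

0.697

It's easier to compute the probability that all 49 are distinct.
P(all distinct) = 1000/1000 · 999/1000 · ··· · 952/1000 ≈ 0.303.
So the probability of at least one match is 1 − 0.303 = 0.697.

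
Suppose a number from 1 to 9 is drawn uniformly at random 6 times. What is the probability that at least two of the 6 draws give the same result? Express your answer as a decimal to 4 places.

P(all 6 different) = 9/9 · 8/9 · ··· · 4/9 ≈ 0.1138.
P(at least two equal) = 1 − 0.1138 = 0.8862.

0.8862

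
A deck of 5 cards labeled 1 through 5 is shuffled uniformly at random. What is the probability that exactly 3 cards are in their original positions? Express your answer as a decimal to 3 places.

0.083

Choose which 3 of the 5 are fixed: C(5,3) = 10 ways.
The remaining 2 must have no fixed point: D(2) = 1.
P = 10·1/120 = 1/12 ≈ 0.083.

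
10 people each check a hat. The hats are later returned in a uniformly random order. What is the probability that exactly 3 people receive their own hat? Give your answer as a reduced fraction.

Choose which 3 of the 10 are fixed: C(10,3) = 120 ways.
The remaining 7 must have no fixed point: D(7) = 1854.
P = 120·1854/3628800 = 103/1680.

103/1680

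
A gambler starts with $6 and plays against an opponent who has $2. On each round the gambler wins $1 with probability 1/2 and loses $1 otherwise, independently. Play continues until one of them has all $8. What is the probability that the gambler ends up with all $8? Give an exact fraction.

With a fair step, P(i) = ½P(i−1) + ½P(i+1) with P(0)=0, P(8)=1 has the linear solution P(i) = i/8.
P(6) = 6/8 = 3/4.

3/4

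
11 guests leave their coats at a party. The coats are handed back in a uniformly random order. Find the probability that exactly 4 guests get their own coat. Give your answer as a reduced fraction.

103/6720

Choose which 4 of the 11 are fixed: C(11,4) = 330 ways.
The remaining 7 must have no fixed point: D(7) = 1854.
P = 330·1854/39916800 = 103/6720.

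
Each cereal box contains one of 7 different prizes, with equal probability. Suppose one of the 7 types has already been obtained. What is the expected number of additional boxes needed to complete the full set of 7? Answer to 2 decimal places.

17.15

Starting from 1 distinct type, each trial gives a new one with probability (7−i)/7 when i types are held, so the wait for the next new type is 7/(7−i).
E = 7/6 + 7/5 + 7/4 + 7/3 + 7/2 + 7/1 = 343/20 ≈ 17.15.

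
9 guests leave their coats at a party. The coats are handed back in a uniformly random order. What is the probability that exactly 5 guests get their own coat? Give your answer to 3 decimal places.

0.003

Choose which 5 of the 9 are fixed: C(9,5) = 126 ways.
The remaining 4 must have no fixed point: D(4) = 9.
P = 126·9/362880 = 1/320 ≈ 0.003.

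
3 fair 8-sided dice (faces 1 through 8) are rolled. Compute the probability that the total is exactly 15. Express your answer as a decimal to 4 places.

There are 8^3 = 512 equally likely outcomes.
The number of ordered 3-tuples from {1,…,8} summing to 15 is 46.
P(sum = 15) = 46/512 = 23/256 ≈ 0.0898.

0.0898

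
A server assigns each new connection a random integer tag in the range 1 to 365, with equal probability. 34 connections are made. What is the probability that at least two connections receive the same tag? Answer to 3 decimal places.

It's easier to compute the probability that all 34 are distinct.
P(all distinct) = 365/365 · 364/365 · ··· · 332/365 ≈ 0.205.
So the probability of at least one match is 1 − 0.205 = 0.795.

0.795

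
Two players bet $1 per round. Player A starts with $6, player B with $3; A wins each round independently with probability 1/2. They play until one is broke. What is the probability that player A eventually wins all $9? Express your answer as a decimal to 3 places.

With a fair step, P(i) = ½P(i−1) + ½P(i+1) with P(0)=0, P(9)=1 has the linear solution P(i) = i/9.
P(6) = 6/9 = 2/3 ≈ 0.667.

0.667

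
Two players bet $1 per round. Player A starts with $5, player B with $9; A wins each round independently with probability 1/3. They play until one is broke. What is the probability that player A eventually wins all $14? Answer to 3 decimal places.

Let r = q/p = (2/3)/(1/3) = 2. The recurrence P(i) = p·P(i+1) + q·P(i−1) with P(0)=0, P(14)=1 gives P(i) = (1 − r^i)/(1 − r^14).
P(5) = (1 − (2)^5) / (1 − (2)^14) = 31/16383 ≈ 0.002.

0.002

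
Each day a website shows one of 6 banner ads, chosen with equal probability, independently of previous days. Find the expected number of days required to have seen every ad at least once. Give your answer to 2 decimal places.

14.70

After i distinct types are collected, each trial gives a new one with probability (6−i)/6, so the expected wait for the next new type is 6/(6−i).
E = 6/6 + 6/5 + 6/4 + 6/3 + 6/2 + 6/1 = 147/10 ≈ 14.70.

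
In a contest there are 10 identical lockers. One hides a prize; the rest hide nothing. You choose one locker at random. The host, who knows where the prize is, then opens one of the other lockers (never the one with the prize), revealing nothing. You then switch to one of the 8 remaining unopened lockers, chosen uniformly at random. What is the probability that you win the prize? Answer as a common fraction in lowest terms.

Your original locker holds the prize with probability 1/10, so the other 9 collectively hold it with probability 9/10.
The host can always find an empty locker to open, so this doesn't change that 9/10; it is now spread over the 8 remaining unopened lockers.
P(win by switching) = (9/10) · (1/8) = 9/80.

9/80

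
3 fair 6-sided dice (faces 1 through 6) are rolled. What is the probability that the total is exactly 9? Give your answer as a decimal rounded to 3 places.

0.116

There are 6^3 = 216 equally likely outcomes.
The number of ordered 3-tuples from {1,…,6} summing to 9 is 25.
P(sum = 9) = 25/216 ≈ 0.116.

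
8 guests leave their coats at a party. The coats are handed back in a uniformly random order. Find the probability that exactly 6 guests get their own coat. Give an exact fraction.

Choose which 6 of the 8 are fixed: C(8,6) = 28 ways.
The remaining 2 must have no fixed point: D(2) = 1.
P = 28·1/40320 = 1/1440.

1/1440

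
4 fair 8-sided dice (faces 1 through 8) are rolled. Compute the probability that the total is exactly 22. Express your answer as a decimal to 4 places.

0.0601

There are 8^4 = 4096 equally likely outcomes.
The number of ordered 4-tuples from {1,…,8} summing to 22 is 246.
P(sum = 22) = 246/4096 = 123/2048 ≈ 0.0601.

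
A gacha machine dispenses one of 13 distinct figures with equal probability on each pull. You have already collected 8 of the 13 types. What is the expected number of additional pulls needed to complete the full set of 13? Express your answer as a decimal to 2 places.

Starting from 8 distinct types, each trial gives a new one with probability (13−i)/13 when i types are held, so the wait for the next new type is 13/(13−i).
E = 13/5 + 13/4 + 13/3 + 13/2 + 13/1 = 1781/60 ≈ 29.68.

29.68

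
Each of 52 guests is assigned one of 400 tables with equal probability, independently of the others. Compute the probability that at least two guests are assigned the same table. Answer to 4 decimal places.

0.9688

It's easier to compute the probability that all 52 are distinct.
P(all distinct) = 400/400 · 399/400 · ··· · 349/400 ≈ 0.0312.
So the probability of at least one match is 1 − 0.0312 = 0.9688.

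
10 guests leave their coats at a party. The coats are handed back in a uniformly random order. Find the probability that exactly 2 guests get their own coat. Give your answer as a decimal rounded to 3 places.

0.184

Choose which 2 of the 10 are fixed: C(10,2) = 45 ways.
The remaining 8 must have no fixed point: D(8) = 14833.
P = 45·14833/3628800 = 2119/11520 ≈ 0.184.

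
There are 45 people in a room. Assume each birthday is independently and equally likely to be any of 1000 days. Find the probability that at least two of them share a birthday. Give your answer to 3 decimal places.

It's easier to compute the probability that all 45 are distinct.
P(all distinct) = 1000/1000 · 999/1000 · ··· · 956/1000 ≈ 0.366.
So the probability of at least one match is 1 − 0.366 = 0.634.

0.634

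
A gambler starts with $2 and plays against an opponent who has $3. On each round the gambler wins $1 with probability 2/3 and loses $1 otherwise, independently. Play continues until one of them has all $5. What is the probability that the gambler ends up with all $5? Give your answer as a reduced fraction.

24/31

Let r = q/p = (1/3)/(2/3) = 1/2. The recurrence P(i) = p·P(i+1) + q·P(i−1) with P(0)=0, P(5)=1 gives P(i) = (1 − r^i)/(1 − r^5).
P(2) = (1 − (1/2)^2) / (1 − (1/2)^5) = 24/31.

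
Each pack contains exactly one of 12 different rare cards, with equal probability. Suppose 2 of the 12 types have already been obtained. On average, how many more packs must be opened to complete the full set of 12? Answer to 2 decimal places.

35.15

Starting from 2 distinct types, each trial gives a new one with probability (12−i)/12 when i types are held, so the wait for the next new type is 12/(12−i).
E = 12/10 + 12/9 + 12/8 + 12/7 + 12/6 + 12/5 + 12/4 + 12/3 + 12/2 + 12/1 = 7381/210 ≈ 35.15.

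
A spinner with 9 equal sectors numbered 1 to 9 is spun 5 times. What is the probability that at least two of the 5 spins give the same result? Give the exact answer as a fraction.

P(all 5 different) = 9/9 · 8/9 · ··· · 5/9 = 560/2187.
P(at least two equal) = 1 − 560/2187 = 1627/2187.

1627/2187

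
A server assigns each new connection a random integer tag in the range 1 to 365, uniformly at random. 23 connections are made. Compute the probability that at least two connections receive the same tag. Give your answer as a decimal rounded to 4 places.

0.5073

It's easier to compute the probability that all 23 are distinct.
P(all distinct) = 365/365 · 364/365 · ··· · 343/365 ≈ 0.4927.
So the probability of at least one match is 1 − 0.4927 = 0.5073.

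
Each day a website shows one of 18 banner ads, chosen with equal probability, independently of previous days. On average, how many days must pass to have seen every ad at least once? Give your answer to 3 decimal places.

After i distinct types are collected, each trial gives a new one with probability (18−i)/18, so the expected wait for the next new type is 18/(18−i).
E = 18/18 + 18/17 + 18/16 + 18/15 + 18/14 + 18/13 + 18/12 + 18/11 + 18/10 + 18/9 + 18/8 + 18/7 + 18/6 + 18/5 + 18/4 + 18/3 + 18/2 + 18/1 = 42822903/680680 ≈ 62.912.

62.912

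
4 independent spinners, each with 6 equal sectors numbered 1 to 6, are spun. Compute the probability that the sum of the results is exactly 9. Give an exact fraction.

There are 6^4 = 1296 equally likely outcomes.
The number of ordered 4-tuples from {1,…,6} summing to 9 is 56.
P(sum = 9) = 56/1296 = 7/162.

7/162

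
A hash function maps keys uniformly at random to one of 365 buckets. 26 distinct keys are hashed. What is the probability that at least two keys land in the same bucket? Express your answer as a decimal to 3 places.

0.598

It's easier to compute the probability that all 26 are distinct.
P(all distinct) = 365/365 · 364/365 · ··· · 340/365 ≈ 0.402.
So the probability of at least one match is 1 − 0.402 = 0.598.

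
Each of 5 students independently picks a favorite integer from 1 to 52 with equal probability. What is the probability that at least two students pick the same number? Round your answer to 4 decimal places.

0.1797

It's easier to compute the probability that all 5 are distinct.
P(all distinct) = 52/52 · 51/52 · ··· · 48/52 ≈ 0.8203.
So the probability of at least one match is 1 − 0.8203 = 0.1797.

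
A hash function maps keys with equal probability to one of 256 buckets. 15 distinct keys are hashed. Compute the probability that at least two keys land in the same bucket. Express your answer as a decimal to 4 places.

0.3417

It's easier to compute the probability that all 15 are distinct.
P(all distinct) = 256/256 · 255/256 · ··· · 242/256 ≈ 0.6583.
So the probability of at least one match is 1 − 0.6583 = 0.3417.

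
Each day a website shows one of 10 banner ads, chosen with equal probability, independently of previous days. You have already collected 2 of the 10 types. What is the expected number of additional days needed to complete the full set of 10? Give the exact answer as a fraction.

761/28

Starting from 2 distinct types, each trial gives a new one with probability (10−i)/10 when i types are held, so the wait for the next new type is 10/(10−i).
E = 10/8 + 10/7 + 10/6 + 10/5 + 10/4 + 10/3 + 10/2 + 10/1 = 761/28.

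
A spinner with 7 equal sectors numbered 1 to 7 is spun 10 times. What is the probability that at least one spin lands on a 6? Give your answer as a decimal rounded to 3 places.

0.786

P(no spin lands on a 6) = (6/7)^10 ≈ 0.214.
P(at least one) = 1 − 0.214 = 0.786.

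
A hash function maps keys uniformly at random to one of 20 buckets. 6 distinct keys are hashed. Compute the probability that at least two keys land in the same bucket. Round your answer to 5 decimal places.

0.56395

It's easier to compute the probability that all 6 are distinct.
P(all distinct) = 20/20 · 19/20 · ··· · 15/20 ≈ 0.43605.
So the probability of at least one match is 1 − 0.43605 = 0.56395.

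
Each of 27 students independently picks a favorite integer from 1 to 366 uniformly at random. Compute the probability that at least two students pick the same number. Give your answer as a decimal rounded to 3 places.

It's easier to compute the probability that all 27 are distinct.
P(all distinct) = 366/366 · 365/366 · ··· · 340/366 ≈ 0.374.
So the probability of at least one match is 1 − 0.374 = 0.626.

0.626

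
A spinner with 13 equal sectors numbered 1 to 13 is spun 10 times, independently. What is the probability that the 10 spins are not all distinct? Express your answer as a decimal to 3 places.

0.992

P(all 10 different) = 13/13 · 12/13 · ··· · 4/13 ≈ 0.008.
P(at least two equal) = 1 − 0.008 = 0.992.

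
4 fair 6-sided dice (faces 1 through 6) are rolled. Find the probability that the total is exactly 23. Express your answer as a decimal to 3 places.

There are 6^4 = 1296 equally likely outcomes.
The number of ordered 4-tuples from {1,…,6} summing to 23 is 4.
P(sum = 23) = 4/1296 = 1/324 ≈ 0.003.

0.003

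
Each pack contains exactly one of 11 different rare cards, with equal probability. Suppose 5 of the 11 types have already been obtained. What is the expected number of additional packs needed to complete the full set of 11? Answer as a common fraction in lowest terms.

Starting from 5 distinct types, each trial gives a new one with probability (11−i)/11 when i types are held, so the wait for the next new type is 11/(11−i).
E = 11/6 + 11/5 + 11/4 + 11/3 + 11/2 + 11/1 = 539/20.

539/20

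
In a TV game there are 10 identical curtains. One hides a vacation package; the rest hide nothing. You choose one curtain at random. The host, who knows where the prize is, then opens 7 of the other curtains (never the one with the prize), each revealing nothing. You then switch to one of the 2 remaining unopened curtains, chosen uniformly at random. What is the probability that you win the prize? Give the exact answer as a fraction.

Your original curtain holds the prize with probability 1/10, so the other 9 collectively hold it with probability 9/10.
The host can always find 7 empty curtains to open, so the reveals don't change that 9/10; it is now spread over the 2 remaining unopened curtains.
P(win by switching) = (9/10) · (1/2) = 9/20.

9/20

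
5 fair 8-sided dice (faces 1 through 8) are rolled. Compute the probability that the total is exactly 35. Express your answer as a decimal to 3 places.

0.004

There are 8^5 = 32768 equally likely outcomes.
The number of ordered 5-tuples from {1,…,8} summing to 35 is 126.
P(sum = 35) = 126/32768 = 63/16384 ≈ 0.004.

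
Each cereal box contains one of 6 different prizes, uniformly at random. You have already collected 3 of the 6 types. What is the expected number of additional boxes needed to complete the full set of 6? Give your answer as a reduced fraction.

Starting from 3 distinct types, each trial gives a new one with probability (6−i)/6 when i types are held, so the wait for the next new type is 6/(6−i).
E = 6/3 + 6/2 + 6/1 = 11.

11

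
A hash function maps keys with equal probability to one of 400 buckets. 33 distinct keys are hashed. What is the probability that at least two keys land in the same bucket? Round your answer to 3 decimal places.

It's easier to compute the probability that all 33 are distinct.
P(all distinct) = 400/400 · 399/400 · ··· · 368/400 ≈ 0.257.
So the probability of at least one match is 1 − 0.257 = 0.743.

0.743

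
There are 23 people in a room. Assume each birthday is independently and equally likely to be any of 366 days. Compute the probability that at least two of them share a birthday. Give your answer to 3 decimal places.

It's easier to compute the probability that all 23 are distinct.
P(all distinct) = 366/366 · 365/366 · ··· · 344/366 ≈ 0.494.
So the probability of at least one match is 1 − 0.494 = 0.506.

0.506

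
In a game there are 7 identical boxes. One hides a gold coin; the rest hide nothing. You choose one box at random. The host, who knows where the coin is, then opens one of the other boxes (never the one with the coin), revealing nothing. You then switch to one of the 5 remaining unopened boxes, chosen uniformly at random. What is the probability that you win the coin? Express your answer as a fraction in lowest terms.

Your original box holds the coin with probability 1/7, so the other 6 collectively hold it with probability 6/7.
The host can always find an empty box to open, so this doesn't change that 6/7; it is now spread over the 5 remaining unopened boxes.
P(win by switching) = (6/7) · (1/5) = 6/35.

6/35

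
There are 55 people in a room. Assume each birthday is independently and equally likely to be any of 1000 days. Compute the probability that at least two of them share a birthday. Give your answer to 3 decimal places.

It's easier to compute the probability that all 55 are distinct.
P(all distinct) = 1000/1000 · 999/1000 · ··· · 946/1000 ≈ 0.220.
So the probability of at least one match is 1 − 0.220 = 0.780.

0.780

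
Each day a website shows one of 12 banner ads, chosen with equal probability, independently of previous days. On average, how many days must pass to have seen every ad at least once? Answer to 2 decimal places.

After i distinct types are collected, each trial gives a new one with probability (12−i)/12, so the expected wait for the next new type is 12/(12−i).
E = 12/12 + 12/11 + 12/10 + 12/9 + 12/8 + 12/7 + 12/6 + 12/5 + 12/4 + 12/3 + 12/2 + 12/1 = 86021/2310 ≈ 37.24.

37.24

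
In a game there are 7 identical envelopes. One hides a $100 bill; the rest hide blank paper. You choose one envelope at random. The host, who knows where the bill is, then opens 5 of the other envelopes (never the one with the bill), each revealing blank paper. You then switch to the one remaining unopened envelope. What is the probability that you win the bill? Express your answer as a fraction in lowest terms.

Your original envelope holds the bill with probability 1/7, so the other 6 collectively hold it with probability 6/7.
The host can always find 5 empty envelopes to open, so the reveals don't change that 6/7; it is now spread over the 1 remaining unopened envelope.
P(win by switching) = (6/7) · (1/1) = 6/7.

6/7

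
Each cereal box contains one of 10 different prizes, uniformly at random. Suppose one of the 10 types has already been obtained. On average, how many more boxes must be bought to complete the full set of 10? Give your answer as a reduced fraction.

7129/252

Starting from 1 distinct type, each trial gives a new one with probability (10−i)/10 when i types are held, so the wait for the next new type is 10/(10−i).
E = 10/9 + 10/8 + 10/7 + 10/6 + 10/5 + 10/4 + 10/3 + 10/2 + 10/1 = 7129/252.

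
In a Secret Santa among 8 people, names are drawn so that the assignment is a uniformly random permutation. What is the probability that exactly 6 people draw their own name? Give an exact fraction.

1/1440

Choose which 6 of the 8 are fixed: C(8,6) = 28 ways.
The remaining 2 must have no fixed point: D(2) = 1.
P = 28·1/40320 = 1/1440.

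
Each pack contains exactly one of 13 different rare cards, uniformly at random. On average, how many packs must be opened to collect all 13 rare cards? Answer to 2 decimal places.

After i distinct types are collected, each trial gives a new one with probability (13−i)/13, so the expected wait for the next new type is 13/(13−i).
E = 13/13 + 13/12 + 13/11 + 13/10 + 13/9 + 13/8 + 13/7 + 13/6 + 13/5 + 13/4 + 13/3 + 13/2 + 13/1 = 1145993/27720 ≈ 41.34.

41.34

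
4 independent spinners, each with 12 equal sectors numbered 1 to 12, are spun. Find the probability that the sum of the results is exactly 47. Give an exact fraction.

There are 12^4 = 20736 equally likely outcomes.
The number of ordered 4-tuples from {1,…,12} summing to 47 is 4.
P(sum = 47) = 4/20736 = 1/5184.

1/5184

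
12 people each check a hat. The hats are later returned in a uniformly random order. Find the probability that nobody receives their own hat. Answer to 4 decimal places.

0.3679

This is the derangement probability: permutations of 12 with no fixed point.
D(12) = 12! · (1 − 1/1! + 1/2! − ··· + (−1)^12/12!) = 176214841.
P = 176214841/479001600 = 16019531/43545600 ≈ 0.3679.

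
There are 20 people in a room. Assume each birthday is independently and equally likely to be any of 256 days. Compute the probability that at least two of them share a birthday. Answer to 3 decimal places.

It's easier to compute the probability that all 20 are distinct.
P(all distinct) = 256/256 · 255/256 · ··· · 237/256 ≈ 0.467.
So the probability of at least one match is 1 − 0.467 = 0.533.

0.533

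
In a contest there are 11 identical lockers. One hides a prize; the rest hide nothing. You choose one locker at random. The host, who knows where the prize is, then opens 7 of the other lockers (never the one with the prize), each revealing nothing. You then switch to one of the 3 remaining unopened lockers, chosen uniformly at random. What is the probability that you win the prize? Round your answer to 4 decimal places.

0.3030

Your original locker holds the prize with probability 1/11, so the other 10 collectively hold it with probability 10/11.
The host can always find 7 empty lockers to open, so the reveals don't change that 10/11; it is now spread over the 3 remaining unopened lockers.
P(win by switching) = (10/11) · (1/3) = 10/33 ≈ 0.3030.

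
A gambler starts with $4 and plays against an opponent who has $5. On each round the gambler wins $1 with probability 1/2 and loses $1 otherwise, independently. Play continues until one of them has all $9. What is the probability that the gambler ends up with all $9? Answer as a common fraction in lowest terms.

4/9

With a fair step, P(i) = ½P(i−1) + ½P(i+1) with P(0)=0, P(9)=1 has the linear solution P(i) = i/9.
P(4) = 4/9.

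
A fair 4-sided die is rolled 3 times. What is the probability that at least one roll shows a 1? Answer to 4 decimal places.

P(no roll shows a 1) = (3/4)^3 ≈ 0.4219.
P(at least one) = 1 − 0.4219 = 0.5781.

0.5781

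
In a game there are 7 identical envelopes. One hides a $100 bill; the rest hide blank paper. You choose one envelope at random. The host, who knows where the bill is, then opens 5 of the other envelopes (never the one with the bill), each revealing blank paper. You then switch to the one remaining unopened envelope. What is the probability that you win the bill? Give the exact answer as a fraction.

6/7

Your original envelope holds the bill with probability 1/7, so the other 6 collectively hold it with probability 6/7.
The host can always find 5 empty envelopes to open, so the reveals don't change that 6/7; it is now spread over the 1 remaining unopened envelope.
P(win by switching) = (6/7) · (1/1) = 6/7.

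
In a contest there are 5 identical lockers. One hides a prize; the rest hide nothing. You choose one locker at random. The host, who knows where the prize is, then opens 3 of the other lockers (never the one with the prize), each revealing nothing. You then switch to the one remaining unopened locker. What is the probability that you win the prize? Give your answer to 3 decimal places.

Your original locker holds the prize with probability 1/5, so the other 4 collectively hold it with probability 4/5.
The host can always find 3 empty lockers to open, so the reveals don't change that 4/5; it is now spread over the 1 remaining unopened locker.
P(win by switching) = (4/5) · (1/1) = 4/5 ≈ 0.800.

0.800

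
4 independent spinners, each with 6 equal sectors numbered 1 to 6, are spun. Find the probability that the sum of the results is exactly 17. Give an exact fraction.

13/162

There are 6^4 = 1296 equally likely outcomes.
The number of ordered 4-tuples from {1,…,6} summing to 17 is 104.
P(sum = 17) = 104/1296 = 13/162.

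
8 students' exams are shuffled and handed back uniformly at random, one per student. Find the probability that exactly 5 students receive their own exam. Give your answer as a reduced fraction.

1/360

Choose which 5 of the 8 are fixed: C(8,5) = 56 ways.
The remaining 3 must have no fixed point: D(3) = 2.
P = 56·2/40320 = 1/360.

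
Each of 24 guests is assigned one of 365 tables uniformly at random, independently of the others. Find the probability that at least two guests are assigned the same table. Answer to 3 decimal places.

0.538

It's easier to compute the probability that all 24 are distinct.
P(all distinct) = 365/365 · 364/365 · ··· · 342/365 ≈ 0.462.
So the probability of at least one match is 1 − 0.462 = 0.538.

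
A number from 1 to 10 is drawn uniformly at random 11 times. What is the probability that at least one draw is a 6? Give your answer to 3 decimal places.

0.686

P(no draw is a 6) = (9/10)^11 ≈ 0.314.
P(at least one) = 1 − 0.314 = 0.686.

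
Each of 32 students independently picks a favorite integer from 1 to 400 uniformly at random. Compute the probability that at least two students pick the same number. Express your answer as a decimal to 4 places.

0.7203

It's easier to compute the probability that all 32 are distinct.
P(all distinct) = 400/400 · 399/400 · ··· · 369/400 ≈ 0.2797.
So the probability of at least one match is 1 − 0.2797 = 0.7203.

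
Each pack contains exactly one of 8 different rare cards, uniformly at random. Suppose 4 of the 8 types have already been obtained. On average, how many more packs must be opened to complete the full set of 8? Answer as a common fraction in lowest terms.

Starting from 4 distinct types, each trial gives a new one with probability (8−i)/8 when i types are held, so the wait for the next new type is 8/(8−i).
E = 8/4 + 8/3 + 8/2 + 8/1 = 50/3.

50/3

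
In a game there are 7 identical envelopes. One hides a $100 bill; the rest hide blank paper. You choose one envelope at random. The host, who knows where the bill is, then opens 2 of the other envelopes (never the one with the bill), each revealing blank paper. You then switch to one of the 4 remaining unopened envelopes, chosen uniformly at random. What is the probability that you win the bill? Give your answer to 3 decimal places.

0.214

Your original envelope holds the bill with probability 1/7, so the other 6 collectively hold it with probability 6/7.
The host can always find 2 empty envelopes to open, so the reveals don't change that 6/7; it is now spread over the 4 remaining unopened envelopes.
P(win by switching) = (6/7) · (1/4) = 3/14 ≈ 0.214.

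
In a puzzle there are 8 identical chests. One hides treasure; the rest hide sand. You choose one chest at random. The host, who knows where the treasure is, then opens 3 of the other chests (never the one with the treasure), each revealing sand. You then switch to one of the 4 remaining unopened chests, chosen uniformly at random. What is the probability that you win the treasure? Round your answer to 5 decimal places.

0.21875

Your original chest holds the treasure with probability 1/8, so the other 7 collectively hold it with probability 7/8.
The host can always find 3 empty chests to open, so the reveals don't change that 7/8; it is now spread over the 4 remaining unopened chests.
P(win by switching) = (7/8) · (1/4) = 7/32 ≈ 0.21875.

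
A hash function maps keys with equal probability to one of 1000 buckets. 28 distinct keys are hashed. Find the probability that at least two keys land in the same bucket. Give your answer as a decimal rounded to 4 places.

0.3172

It's easier to compute the probability that all 28 are distinct.
P(all distinct) = 1000/1000 · 999/1000 · ··· · 973/1000 ≈ 0.6828.
So the probability of at least one match is 1 − 0.6828 = 0.3172.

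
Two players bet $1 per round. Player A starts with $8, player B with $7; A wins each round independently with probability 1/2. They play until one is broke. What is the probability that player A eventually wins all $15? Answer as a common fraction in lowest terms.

With a fair step, P(i) = ½P(i−1) + ½P(i+1) with P(0)=0, P(15)=1 has the linear solution P(i) = i/15.
P(8) = 8/15.

8/15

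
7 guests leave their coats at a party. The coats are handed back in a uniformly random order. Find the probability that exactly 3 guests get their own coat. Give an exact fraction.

Choose which 3 of the 7 are fixed: C(7,3) = 35 ways.
The remaining 4 must have no fixed point: D(4) = 9.
P = 35·9/5040 = 1/16.

1/16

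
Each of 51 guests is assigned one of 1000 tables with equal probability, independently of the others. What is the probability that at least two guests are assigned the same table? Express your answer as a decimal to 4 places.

0.7267

It's easier to compute the probability that all 51 are distinct.
P(all distinct) = 1000/1000 · 999/1000 · ··· · 950/1000 ≈ 0.2733.
So the probability of at least one match is 1 − 0.2733 = 0.7267.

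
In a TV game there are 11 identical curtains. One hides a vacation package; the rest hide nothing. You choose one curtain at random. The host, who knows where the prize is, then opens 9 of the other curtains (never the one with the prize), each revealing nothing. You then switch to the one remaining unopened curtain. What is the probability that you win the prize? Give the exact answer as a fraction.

Your original curtain holds the prize with probability 1/11, so the other 10 collectively hold it with probability 10/11.
The host can always find 9 empty curtains to open, so the reveals don't change that 10/11; it is now spread over the 1 remaining unopened curtain.
P(win by switching) = (10/11) · (1/1) = 10/11.

10/11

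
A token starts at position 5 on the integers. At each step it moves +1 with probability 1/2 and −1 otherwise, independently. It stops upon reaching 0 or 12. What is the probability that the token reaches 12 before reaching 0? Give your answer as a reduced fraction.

5/12

With a fair step, P(i) = ½P(i−1) + ½P(i+1) with P(0)=0, P(12)=1 has the linear solution P(i) = i/12.
P(5) = 5/12.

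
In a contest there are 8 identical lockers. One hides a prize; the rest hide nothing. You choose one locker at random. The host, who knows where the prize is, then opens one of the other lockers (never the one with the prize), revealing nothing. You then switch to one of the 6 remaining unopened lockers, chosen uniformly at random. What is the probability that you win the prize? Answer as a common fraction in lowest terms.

Your original locker holds the prize with probability 1/8, so the other 7 collectively hold it with probability 7/8.
The host can always find an empty locker to open, so this doesn't change that 7/8; it is now spread over the 6 remaining unopened lockers.
P(win by switching) = (7/8) · (1/6) = 7/48.

7/48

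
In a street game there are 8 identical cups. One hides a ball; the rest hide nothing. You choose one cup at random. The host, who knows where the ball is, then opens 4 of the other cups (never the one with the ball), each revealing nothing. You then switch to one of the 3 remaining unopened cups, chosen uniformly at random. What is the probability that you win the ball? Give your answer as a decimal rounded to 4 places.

Your original cup holds the ball with probability 1/8, so the other 7 collectively hold it with probability 7/8.
The host can always find 4 empty cups to open, so the reveals don't change that 7/8; it is now spread over the 3 remaining unopened cups.
P(win by switching) = (7/8) · (1/3) = 7/24 ≈ 0.2917.

0.2917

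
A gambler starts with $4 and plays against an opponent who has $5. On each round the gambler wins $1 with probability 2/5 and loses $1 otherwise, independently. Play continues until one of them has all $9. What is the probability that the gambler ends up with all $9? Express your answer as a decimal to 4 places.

Let r = q/p = (3/5)/(2/5) = 3/2. The recurrence P(i) = p·P(i+1) + q·P(i−1) with P(0)=0, P(9)=1 gives P(i) = (1 − r^i)/(1 − r^9).
P(4) = (1 − (3/2)^4) / (1 − (3/2)^9) = 2080/19171 ≈ 0.1085.

0.1085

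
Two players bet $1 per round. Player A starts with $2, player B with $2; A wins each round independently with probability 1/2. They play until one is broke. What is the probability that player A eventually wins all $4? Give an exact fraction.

1/2

With a fair step, P(i) = ½P(i−1) + ½P(i+1) with P(0)=0, P(4)=1 has the linear solution P(i) = i/4.
P(2) = 2/4 = 1/2.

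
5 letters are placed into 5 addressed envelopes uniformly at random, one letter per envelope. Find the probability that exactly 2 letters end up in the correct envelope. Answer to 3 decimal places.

Choose which 2 of the 5 are fixed: C(5,2) = 10 ways.
The remaining 3 must have no fixed point: D(3) = 2.
P = 10·2/120 = 1/6 ≈ 0.167.

0.167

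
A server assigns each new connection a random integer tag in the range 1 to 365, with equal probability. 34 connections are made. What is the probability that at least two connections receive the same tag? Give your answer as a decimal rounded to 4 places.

0.7953

It's easier to compute the probability that all 34 are distinct.
P(all distinct) = 365/365 · 364/365 · ··· · 332/365 ≈ 0.2047.
So the probability of at least one match is 1 − 0.2047 = 0.7953.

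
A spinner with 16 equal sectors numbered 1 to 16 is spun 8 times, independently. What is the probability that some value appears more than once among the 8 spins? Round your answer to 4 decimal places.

0.8792

P(all 8 different) = 16/16 · 15/16 · ··· · 9/16 ≈ 0.1208.
P(at least two equal) = 1 − 0.1208 = 0.8792.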